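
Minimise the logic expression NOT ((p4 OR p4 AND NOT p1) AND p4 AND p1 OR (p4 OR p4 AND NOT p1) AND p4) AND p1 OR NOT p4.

NOT p4

NOT ((p4 OR p4 AND NOT p1) AND p4 AND p1 OR (p4 OR p4 AND NOT p1) AND p4) AND p1 OR NOT p4
= NOT ((p4 OR p4 AND NOT p1) AND p4) AND p1 OR NOT p4   [absorption]
= NOT (p4 AND p4) AND p1 OR NOT p4   [absorption]
= NOT p4 AND p1 OR NOT p4   [idempotence]
= NOT p4   [absorption]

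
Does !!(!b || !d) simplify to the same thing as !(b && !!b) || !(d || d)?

Yes

E1: !!(!b || !d)
    = !b || !d   — double negation
E2: !(b && !!b) || !(d || d)
    = !(b && !!b) || !d   — idempotence
    = !(b && b) || !d   — double negation
    = !b || !d   — idempotence
Both reduce to !b || !d, so they are equivalent.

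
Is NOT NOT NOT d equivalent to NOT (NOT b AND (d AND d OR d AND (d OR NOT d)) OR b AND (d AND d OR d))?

Yes

E1: NOT NOT NOT d
    = NOT d   [double negation]
E2: NOT (NOT b AND (d AND d OR d AND (d OR NOT d)) OR b AND (d AND d OR d))
    = NOT (NOT b AND (d AND d OR d) OR b AND (d AND d OR d))   [complement / identity]
    = NOT (d AND d OR d)   [distribution]
    = NOT (d OR d)   [idempotence]
    = NOT d   [idempotence]
Both reduce to NOT d, so they are equivalent.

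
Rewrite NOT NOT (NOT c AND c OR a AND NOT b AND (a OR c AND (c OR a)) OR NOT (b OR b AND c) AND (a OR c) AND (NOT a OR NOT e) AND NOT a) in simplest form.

NOT b AND (a OR c)

NOT NOT (NOT c AND c OR a AND NOT b AND (a OR c AND (c OR a)) OR NOT (b OR b AND c) AND (a OR c) AND (NOT a OR NOT e) AND NOT a)
= NOT NOT (NOT c AND c OR a AND NOT b AND (a OR c AND (c OR a)) OR NOT (b OR b AND c) AND (a OR c) AND NOT a)
= NOT NOT (NOT c AND c OR a AND NOT b AND (a OR c) OR NOT (b OR b AND c) AND (a OR c) AND NOT a)
= NOT NOT (NOT c AND c OR a AND NOT b AND (a OR c) OR NOT b AND (a OR c) AND NOT a)
= NOT NOT (a AND NOT b AND (a OR c) OR NOT b AND (a OR c) AND NOT a)
= a AND NOT b AND (a OR c) OR NOT b AND (a OR c) AND NOT a
= NOT b AND (a OR c)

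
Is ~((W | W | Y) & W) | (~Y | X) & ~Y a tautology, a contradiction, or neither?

~((W | W | Y) & W) | (~Y | X) & ~Y
= ~((W | Y) & W) | (~Y | X) & ~Y   (idempotence)
= ~W | (~Y | X) & ~Y   (absorption)
= ~W | ~Y   (absorption)
This depends on W, Y, so it is not a constant.

neither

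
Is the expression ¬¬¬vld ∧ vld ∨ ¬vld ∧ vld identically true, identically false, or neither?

¬¬¬vld ∧ vld ∨ ¬vld ∧ vld
= ¬vld ∧ vld ∨ ¬vld ∧ vld   (double negation)
= ¬vld ∧ vld   (idempotence)
= False   (complement)

identically false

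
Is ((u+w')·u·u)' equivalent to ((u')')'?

Yes

E1: ((u+w')·u·u)'
    = ((u+w')·u)'   [idempotence]
    = u'   [absorption]
E2: ((u')')'
    = u'   [double negation]
Both reduce to u', so they are equivalent.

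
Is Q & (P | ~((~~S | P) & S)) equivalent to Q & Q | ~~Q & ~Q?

E1: Q & (P | ~((~~S | P) & S))
    = Q & (P | ~((S | P) & S))
    = Q & (P | ~S)
E2: Q & Q | ~~Q & ~Q
    = Q & Q | Q & ~Q
    = Q
These differ: at P=0, Q=1, S=1, E1 = 0 but E2 = 1.

No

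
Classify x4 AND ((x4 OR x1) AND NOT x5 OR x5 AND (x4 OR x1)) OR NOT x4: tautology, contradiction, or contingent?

x4 AND ((x4 OR x1) AND NOT x5 OR x5 AND (x4 OR x1)) OR NOT x4
= x4 AND (x4 OR x1) OR NOT x4   [distribution]
= x4 OR NOT x4   [absorption]
= TRUE   [complement]

tautology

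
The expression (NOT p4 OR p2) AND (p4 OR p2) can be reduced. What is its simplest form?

(NOT p4 OR p2) AND (p4 OR p2)
= p2 OR NOT p4 AND p4   [distribution]
= p2   [complement / identity]

p2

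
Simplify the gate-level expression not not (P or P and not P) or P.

not not (P or P and not P) or P
= not not P or P   — complement / identity
= P or P   — double negation
= P   — idempotence

P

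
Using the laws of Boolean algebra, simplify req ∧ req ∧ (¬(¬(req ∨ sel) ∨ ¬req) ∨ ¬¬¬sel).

req

req ∧ req ∧ (¬(¬(req ∨ sel) ∨ ¬req) ∨ ¬¬¬sel)
= req ∧ (¬(¬(req ∨ sel) ∨ ¬req) ∨ ¬¬¬sel)   [idempotence]
= req ∧ ((req ∨ sel) ∧ req ∨ ¬¬¬sel)   [De Morgan]
= req ∧ ((req ∨ sel) ∧ req ∨ ¬sel)   [double negation]
= req ∧ (req ∨ ¬sel)   [absorption]
= req   [absorption]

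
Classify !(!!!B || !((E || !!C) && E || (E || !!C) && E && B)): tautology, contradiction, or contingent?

contingent

!(!!!B || !((E || !!C) && E || (E || !!C) && E && B))
= !(!!!B || !((E || !!C) && E))   (absorption)
= !(!B || !((E || !!C) && E))   (double negation)
= B && (E || !!C) && E   (De Morgan)
= B && (E || C) && E   (double negation)
= B && E   (absorption)
This depends on B, E, so it is not a constant.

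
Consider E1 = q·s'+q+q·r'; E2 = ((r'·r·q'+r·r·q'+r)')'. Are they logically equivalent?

No

E1: q·s'+q+q·r'
    = q+q·r'   (absorption)
    = q   (absorption)
E2: ((r'·r·q'+r·r·q'+r)')'
    = ((r·q'+r)')'   (distribution)
    = (r')'   (absorption)
    = r   (double negation)
These differ: at q=1, r=0, s=0, E1 = 1 but E2 = 0.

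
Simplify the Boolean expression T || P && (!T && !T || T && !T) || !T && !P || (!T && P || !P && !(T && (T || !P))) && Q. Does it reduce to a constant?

true

T || P && (!T && !T || T && !T) || !T && !P || (!T && P || !P && !(T && (T || !P))) && Q
= T || P && (!T && !T || T && !T) || !T && !P || (!T && P || !P && !T) && Q
= T || P && !T || !T && !P || (!T && P || !P && !T) && Q
= T || !T || (!T && P || !P && !T) && Q
= T || !T || !T && Q
= T || !T
= true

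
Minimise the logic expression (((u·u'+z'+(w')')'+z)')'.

(((u·u'+z'+(w')')'+z)')'
= (((z'+(w')')'+z)')'   [complement / identity]
= ((z·w'+z)')'   [De Morgan]
= (z')'   [absorption]
= z   [double negation]

z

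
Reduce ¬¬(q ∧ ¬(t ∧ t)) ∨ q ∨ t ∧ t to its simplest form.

q ∨ t

¬¬(q ∧ ¬(t ∧ t)) ∨ q ∨ t ∧ t
= ¬¬(q ∧ ¬t) ∨ q ∨ t ∧ t   — idempotence
= q ∧ ¬t ∨ q ∨ t ∧ t   — double negation
= q ∨ t ∧ t   — absorption
= q ∨ t   — idempotence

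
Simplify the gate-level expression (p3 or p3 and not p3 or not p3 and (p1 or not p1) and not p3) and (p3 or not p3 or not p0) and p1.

(p3 or p3 and not p3 or not p3 and (p1 or not p1) and not p3) and (p3 or not p3 or not p0) and p1
= (p3 or p3 and not p3 or not p3 and not p3) and (p3 or not p3 or not p0) and p1
= (p3 or not p3) and (p3 or not p3 or not p0) and p1
= (p3 or not p3) and p1
= p1

p1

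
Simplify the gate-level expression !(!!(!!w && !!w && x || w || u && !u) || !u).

!(!!(!!w && !!w && x || w || u && !u) || !u)
= !(!!(!!w && x || w || u && !u) || !u)   — idempotence
= !(!!(w && x || w || u && !u) || !u)   — double negation
= !(!!(w && x || w) || !u)   — complement / identity
= !(!!w || !u)   — absorption
= !w && u   — De Morgan

!w && u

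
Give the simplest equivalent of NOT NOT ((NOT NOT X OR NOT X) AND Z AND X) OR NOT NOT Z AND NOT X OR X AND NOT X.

Z

NOT NOT ((NOT NOT X OR NOT X) AND Z AND X) OR NOT NOT Z AND NOT X OR X AND NOT X
= NOT NOT ((X OR NOT X) AND Z AND X) OR NOT NOT Z AND NOT X OR X AND NOT X   — double negation
= (X OR NOT X) AND Z AND X OR NOT NOT Z AND NOT X OR X AND NOT X   — double negation
= (X OR NOT X) AND Z AND X OR Z AND NOT X OR X AND NOT X   — double negation
= Z AND X OR Z AND NOT X OR X AND NOT X   — complement / identity
= Z AND X OR Z AND NOT X   — complement / identity
= Z   — distribution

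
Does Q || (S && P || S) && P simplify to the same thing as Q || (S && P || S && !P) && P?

Yes

E1: Q || (S && P || S) && P
    = Q || S && P
E2: Q || (S && P || S && !P) && P
    = Q || S && P
Both reduce to Q || S && P, so they are equivalent.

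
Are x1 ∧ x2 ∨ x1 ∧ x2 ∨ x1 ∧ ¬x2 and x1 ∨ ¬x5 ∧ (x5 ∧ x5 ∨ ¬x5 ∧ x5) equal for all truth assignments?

Yes

E1: x1 ∧ x2 ∨ x1 ∧ x2 ∨ x1 ∧ ¬x2
    = x1 ∧ x2 ∨ x1
    = x1
E2: x1 ∨ ¬x5 ∧ (x5 ∧ x5 ∨ ¬x5 ∧ x5)
    = x1 ∨ ¬x5 ∧ x5
    = x1
Both reduce to x1, so they are equivalent.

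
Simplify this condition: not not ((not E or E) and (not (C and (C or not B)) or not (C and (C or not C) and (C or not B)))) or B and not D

not C or B and not D

not not ((not E or E) and (not (C and (C or not B)) or not (C and (C or not C) and (C or not B)))) or B and not D
= not not (not (C and (C or not B)) or not (C and (C or not C) and (C or not B))) or B and not D
= not not (not (C and (C or not B)) or not (C and (C or not B))) or B and not D
= not (C and (C or not B)) or not (C and (C or not B)) or B and not D
= not (C and (C or not B)) or B and not D
= not C or B and not D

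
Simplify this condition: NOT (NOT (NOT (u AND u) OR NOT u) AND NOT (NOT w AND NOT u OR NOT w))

NOT (NOT (NOT (u AND u) OR NOT u) AND NOT (NOT w AND NOT u OR NOT w))
= NOT (NOT (NOT u OR NOT u) AND NOT (NOT w AND NOT u OR NOT w))   — idempotence
= NOT (NOT (NOT u OR NOT u) AND NOT NOT w)   — absorption
= NOT (NOT NOT u AND NOT NOT w)   — idempotence
= NOT u OR NOT w   — De Morgan

NOT u OR NOT w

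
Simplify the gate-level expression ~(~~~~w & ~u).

~(~~~~w & ~u)
= ~~~w | u   (De Morgan)
= ~w | u   (double negation)

~w | u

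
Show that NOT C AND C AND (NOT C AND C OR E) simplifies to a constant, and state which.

NOT C AND C AND (NOT C AND C OR E)
= NOT C AND C   — absorption
= FALSE   — complement

FALSE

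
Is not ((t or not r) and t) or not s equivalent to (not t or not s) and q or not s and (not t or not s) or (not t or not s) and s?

E1: not ((t or not r) and t) or not s
    = not t or not s
E2: (not t or not s) and q or not s and (not t or not s) or (not t or not s) and s
    = (not t or not s) and q or not t or not s
    = not t or not s
Both reduce to not t or not s, so they are equivalent.

Yes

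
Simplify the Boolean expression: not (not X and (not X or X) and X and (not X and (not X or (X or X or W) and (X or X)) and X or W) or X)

not (not X and (not X or X) and X and (not X and (not X or (X or X or W) and (X or X)) and X or W) or X)
= not (not X and (not X or X) and X and (not X and (not X or X or X) and X or W) or X)   — absorption
= not (not X and (not X or X) and X and (not X and (not X or X) and X or W) or X)   — idempotence
= not (not X and (not X or X) and X or X)   — absorption
= not (not X and X or X)   — complement / identity
= not X   — complement / identity

not X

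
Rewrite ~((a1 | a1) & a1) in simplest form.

~a1

~((a1 | a1) & a1)
= ~(a1 & a1)   — idempotence
= ~a1   — idempotence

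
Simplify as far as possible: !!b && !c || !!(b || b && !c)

b

!!b && !c || !!(b || b && !c)
= !!b && !c || !!b   — absorption
= !!b   — absorption
= b   — double negation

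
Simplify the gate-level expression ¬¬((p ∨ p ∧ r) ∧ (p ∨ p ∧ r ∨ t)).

p

¬¬((p ∨ p ∧ r) ∧ (p ∨ p ∧ r ∨ t))
= ¬¬(p ∨ p ∧ r)   [absorption]
= ¬¬p   [absorption]
= p   [double negation]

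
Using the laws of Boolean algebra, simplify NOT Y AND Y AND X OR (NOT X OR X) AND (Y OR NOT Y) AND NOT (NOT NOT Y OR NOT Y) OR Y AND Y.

Y

NOT Y AND Y AND X OR (NOT X OR X) AND (Y OR NOT Y) AND NOT (NOT NOT Y OR NOT Y) OR Y AND Y
= NOT Y AND Y AND X OR (NOT X OR X) AND NOT (NOT NOT Y OR NOT Y) OR Y AND Y
= NOT Y AND Y AND X OR (NOT X OR X) AND NOT Y AND Y OR Y AND Y
= NOT Y AND Y AND X OR NOT Y AND Y OR Y AND Y
= NOT Y AND Y OR Y AND Y
= Y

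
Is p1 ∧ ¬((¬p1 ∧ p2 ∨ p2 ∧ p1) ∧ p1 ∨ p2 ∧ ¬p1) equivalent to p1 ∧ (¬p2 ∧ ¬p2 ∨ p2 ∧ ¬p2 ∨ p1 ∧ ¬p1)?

E1: p1 ∧ ¬((¬p1 ∧ p2 ∨ p2 ∧ p1) ∧ p1 ∨ p2 ∧ ¬p1)
    = p1 ∧ ¬(p2 ∧ p1 ∨ p2 ∧ ¬p1)   [distribution]
    = p1 ∧ ¬p2   [distribution]
E2: p1 ∧ (¬p2 ∧ ¬p2 ∨ p2 ∧ ¬p2 ∨ p1 ∧ ¬p1)
    = p1 ∧ (¬p2 ∨ p1 ∧ ¬p1)   [distribution]
    = p1 ∧ ¬p2   [complement / identity]
Both reduce to p1 ∧ ¬p2, so they are equivalent.

Yes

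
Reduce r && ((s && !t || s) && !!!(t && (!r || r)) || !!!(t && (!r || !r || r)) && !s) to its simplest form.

r && !t

r && ((s && !t || s) && !!!(t && (!r || r)) || !!!(t && (!r || !r || r)) && !s)
= r && ((s && !t || s) && !!!(t && (!r || r)) || !!!(t && (!r || r)) && !s)   [idempotence]
= r && (s && !!!(t && (!r || r)) || !!!(t && (!r || r)) && !s)   [absorption]
= r && !!!(t && (!r || r))   [distribution]
= r && !!!t   [complement / identity]
= r && !t   [double negation]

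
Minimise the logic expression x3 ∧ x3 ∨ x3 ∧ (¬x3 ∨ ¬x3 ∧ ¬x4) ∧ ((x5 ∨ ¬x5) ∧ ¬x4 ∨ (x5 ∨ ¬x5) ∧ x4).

x3 ∧ x3 ∨ x3 ∧ (¬x3 ∨ ¬x3 ∧ ¬x4) ∧ ((x5 ∨ ¬x5) ∧ ¬x4 ∨ (x5 ∨ ¬x5) ∧ x4)
= x3 ∧ x3 ∨ x3 ∧ ¬x3 ∧ ((x5 ∨ ¬x5) ∧ ¬x4 ∨ (x5 ∨ ¬x5) ∧ x4)   (absorption)
= x3 ∧ x3 ∨ x3 ∧ ¬x3 ∧ (x5 ∨ ¬x5)   (distribution)
= x3 ∧ x3 ∨ x3 ∧ ¬x3   (complement / identity)
= x3   (distribution)

x3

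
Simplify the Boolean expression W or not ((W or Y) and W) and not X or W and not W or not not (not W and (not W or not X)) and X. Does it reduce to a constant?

True

W or not ((W or Y) and W) and not X or W and not W or not not (not W and (not W or not X)) and X
= W or not ((W or Y) and W) and not X or not not (not W and (not W or not X)) and X   — complement / identity
= W or not ((W or Y) and W) and not X or not not not W and X   — absorption
= W or not ((W or Y) and W) and not X or not W and X   — double negation
= W or not W and not X or not W and X   — absorption
= W or not W   — distribution
= True   — complement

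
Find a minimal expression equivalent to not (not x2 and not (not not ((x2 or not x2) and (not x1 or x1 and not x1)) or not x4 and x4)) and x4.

not (not x2 and not (not not ((x2 or not x2) and (not x1 or x1 and not x1)) or not x4 and x4)) and x4
= not (not x2 and not (not not ((x2 or not x2) and not x1) or not x4 and x4)) and x4   (complement / identity)
= not (not x2 and not not not ((x2 or not x2) and not x1)) and x4   (complement / identity)
= not (not x2 and not ((x2 or not x2) and not x1)) and x4   (double negation)
= (x2 or (x2 or not x2) and not x1) and x4   (De Morgan)
= (x2 or not x1) and x4   (complement / identity)

(x2 or not x1) and x4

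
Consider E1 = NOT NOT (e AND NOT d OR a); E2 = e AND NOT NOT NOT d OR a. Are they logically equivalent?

E1: NOT NOT (e AND NOT d OR a)
    = e AND NOT d OR a   (double negation)
E2: e AND NOT NOT NOT d OR a
    = e AND NOT d OR a   (double negation)
Both reduce to e AND NOT d OR a, so they are equivalent.

Yes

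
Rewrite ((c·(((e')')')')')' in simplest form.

c·e

((c·(((e')')')')')'
= ((c·(e')')')'   — double negation
= ((c·e)')'   — double negation
= c·e   — double negation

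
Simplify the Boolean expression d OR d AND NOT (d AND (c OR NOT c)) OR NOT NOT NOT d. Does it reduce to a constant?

TRUE

d OR d AND NOT (d AND (c OR NOT c)) OR NOT NOT NOT d
= d OR d AND NOT d OR NOT NOT NOT d   [complement / identity]
= d OR d AND NOT d OR NOT d   [double negation]
= d OR NOT d   [complement / identity]
= TRUE   [complement]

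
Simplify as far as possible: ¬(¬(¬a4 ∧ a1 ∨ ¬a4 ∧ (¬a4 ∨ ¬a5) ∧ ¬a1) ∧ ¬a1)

¬a4 ∨ a1

¬(¬(¬a4 ∧ a1 ∨ ¬a4 ∧ (¬a4 ∨ ¬a5) ∧ ¬a1) ∧ ¬a1)
= ¬(¬(¬a4 ∧ a1 ∨ ¬a4 ∧ ¬a1) ∧ ¬a1)   (absorption)
= ¬(¬¬a4 ∧ ¬a1)   (distribution)
= ¬a4 ∨ a1   (De Morgan)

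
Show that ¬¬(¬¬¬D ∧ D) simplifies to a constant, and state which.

¬¬(¬¬¬D ∧ D)
= ¬¬(¬D ∧ D)   (double negation)
= ¬D ∧ D   (double negation)
= False   (complement)

False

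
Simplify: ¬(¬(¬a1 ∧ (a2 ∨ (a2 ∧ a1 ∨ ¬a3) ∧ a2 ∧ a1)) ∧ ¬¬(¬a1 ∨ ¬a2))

a2

¬(¬(¬a1 ∧ (a2 ∨ (a2 ∧ a1 ∨ ¬a3) ∧ a2 ∧ a1)) ∧ ¬¬(¬a1 ∨ ¬a2))
= ¬a1 ∧ (a2 ∨ (a2 ∧ a1 ∨ ¬a3) ∧ a2 ∧ a1) ∨ ¬(¬a1 ∨ ¬a2)   [De Morgan]
= ¬a1 ∧ (a2 ∨ a2 ∧ a1) ∨ ¬(¬a1 ∨ ¬a2)   [absorption]
= ¬a1 ∧ a2 ∨ ¬(¬a1 ∨ ¬a2)   [absorption]
= ¬a1 ∧ a2 ∨ a1 ∧ a2   [De Morgan]
= a2   [distribution]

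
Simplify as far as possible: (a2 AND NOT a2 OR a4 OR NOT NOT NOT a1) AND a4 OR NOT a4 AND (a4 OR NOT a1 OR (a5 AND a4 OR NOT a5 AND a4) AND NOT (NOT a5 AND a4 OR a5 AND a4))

a4 OR NOT a1

(a2 AND NOT a2 OR a4 OR NOT NOT NOT a1) AND a4 OR NOT a4 AND (a4 OR NOT a1 OR (a5 AND a4 OR NOT a5 AND a4) AND NOT (NOT a5 AND a4 OR a5 AND a4))
= (a4 OR NOT NOT NOT a1) AND a4 OR NOT a4 AND (a4 OR NOT a1 OR (a5 AND a4 OR NOT a5 AND a4) AND NOT (NOT a5 AND a4 OR a5 AND a4))
= (a4 OR NOT NOT NOT a1) AND a4 OR NOT a4 AND (a4 OR NOT a1 OR (a5 AND a4 OR NOT a5 AND a4) AND NOT a4)
= (a4 OR NOT NOT NOT a1) AND a4 OR NOT a4 AND (a4 OR NOT a1 OR a4 AND NOT a4)
= (a4 OR NOT a1) AND a4 OR NOT a4 AND (a4 OR NOT a1 OR a4 AND NOT a4)
= (a4 OR NOT a1) AND a4 OR NOT a4 AND (a4 OR NOT a1)
= a4 OR NOT a1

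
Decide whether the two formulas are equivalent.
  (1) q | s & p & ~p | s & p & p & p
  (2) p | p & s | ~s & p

No

E1: q | s & p & ~p | s & p & p & p
    = q | s & p & ~p | s & p & p
    = q | s & p
E2: p | p & s | ~s & p
    = p | (s | ~s) & p
    = p | p
    = p
These differ: at p=0, q=1, s=0, E1 = 1 but E2 = 0.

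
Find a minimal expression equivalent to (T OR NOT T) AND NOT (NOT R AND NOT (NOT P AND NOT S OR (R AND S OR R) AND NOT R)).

R OR NOT P AND NOT S

(T OR NOT T) AND NOT (NOT R AND NOT (NOT P AND NOT S OR (R AND S OR R) AND NOT R))
= (T OR NOT T) AND (R OR NOT P AND NOT S OR (R AND S OR R) AND NOT R)
= R OR NOT P AND NOT S OR (R AND S OR R) AND NOT R
= R OR NOT P AND NOT S OR R AND NOT R
= R OR NOT P AND NOT S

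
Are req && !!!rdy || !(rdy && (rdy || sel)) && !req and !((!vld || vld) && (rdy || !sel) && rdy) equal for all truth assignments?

E1: req && !!!rdy || !(rdy && (rdy || sel)) && !req
    = req && !!!rdy || !rdy && !req
    = req && !rdy || !rdy && !req
    = !rdy
E2: !((!vld || vld) && (rdy || !sel) && rdy)
    = !((!vld || vld) && rdy)
    = !rdy
Both reduce to !rdy, so they are equivalent.

Yes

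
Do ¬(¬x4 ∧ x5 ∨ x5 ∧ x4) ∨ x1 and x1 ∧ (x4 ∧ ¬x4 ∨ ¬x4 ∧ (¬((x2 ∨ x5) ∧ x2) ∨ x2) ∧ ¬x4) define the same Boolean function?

E1: ¬(¬x4 ∧ x5 ∨ x5 ∧ x4) ∨ x1
    = ¬x5 ∨ x1
E2: x1 ∧ (x4 ∧ ¬x4 ∨ ¬x4 ∧ (¬((x2 ∨ x5) ∧ x2) ∨ x2) ∧ ¬x4)
    = x1 ∧ (x4 ∧ ¬x4 ∨ ¬x4 ∧ (¬x2 ∨ x2) ∧ ¬x4)
    = x1 ∧ (x4 ∧ ¬x4 ∨ ¬x4 ∧ ¬x4)
    = x1 ∧ ¬x4
These differ: at x1=0, x2=0, x4=1, x5=0, E1 = 1 but E2 = 0.

No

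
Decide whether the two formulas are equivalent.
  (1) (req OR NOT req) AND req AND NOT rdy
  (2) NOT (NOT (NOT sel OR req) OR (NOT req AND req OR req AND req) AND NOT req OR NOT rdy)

E1: (req OR NOT req) AND req AND NOT rdy
    = req AND NOT rdy   — complement / identity
E2: NOT (NOT (NOT sel OR req) OR (NOT req AND req OR req AND req) AND NOT req OR NOT rdy)
    = NOT (NOT (NOT sel OR req) OR req AND NOT req OR NOT rdy)   — distribution
    = NOT (NOT (NOT sel OR req) OR NOT rdy)   — complement / identity
    = (NOT sel OR req) AND rdy   — De Morgan
These differ: at rdy=0, req=1, sel=0, E1 = 1 but E2 = 0.

No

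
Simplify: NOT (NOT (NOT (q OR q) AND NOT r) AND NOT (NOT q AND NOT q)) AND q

NOT (NOT (NOT (q OR q) AND NOT r) AND NOT (NOT q AND NOT q)) AND q
= NOT ((q OR q OR r) AND NOT (NOT q AND NOT q)) AND q
= NOT ((q OR q OR r) AND (q OR q)) AND q
= NOT (q OR q) AND q
= NOT q AND q
= FALSE

FALSE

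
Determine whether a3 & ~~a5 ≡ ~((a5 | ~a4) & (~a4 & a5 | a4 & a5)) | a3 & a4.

E1: a3 & ~~a5
    = a3 & a5   [double negation]
E2: ~((a5 | ~a4) & (~a4 & a5 | a4 & a5)) | a3 & a4
    = ~((a5 | ~a4) & a5) | a3 & a4   [distribution]
    = ~a5 | a3 & a4   [absorption]
These differ: at a3=1, a4=0, a5=0, E1 = 0 but E2 = 1.

No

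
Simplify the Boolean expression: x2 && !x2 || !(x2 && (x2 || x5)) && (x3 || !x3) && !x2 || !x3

!x2 || !x3

x2 && !x2 || !(x2 && (x2 || x5)) && (x3 || !x3) && !x2 || !x3
= x2 && !x2 || !x2 && (x3 || !x3) && !x2 || !x3   [absorption]
= x2 && !x2 || !x2 && !x2 || !x3   [complement / identity]
= !x2 || !x3   [distribution]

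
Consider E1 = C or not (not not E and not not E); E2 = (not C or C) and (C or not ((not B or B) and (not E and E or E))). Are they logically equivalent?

E1: C or not (not not E and not not E)
    = C or not not not E   — idempotence
    = C or not E   — double negation
E2: (not C or C) and (C or not ((not B or B) and (not E and E or E)))
    = C or not ((not B or B) and (not E and E or E))   — complement / identity
    = C or not ((not B or B) and E)   — complement / identity
    = C or not E   — complement / identity
Both reduce to C or not E, so they are equivalent.

Yes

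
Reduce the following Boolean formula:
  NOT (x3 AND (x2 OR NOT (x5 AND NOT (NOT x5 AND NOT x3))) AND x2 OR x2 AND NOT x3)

NOT (x3 AND (x2 OR NOT (x5 AND NOT (NOT x5 AND NOT x3))) AND x2 OR x2 AND NOT x3)
= NOT (x3 AND (x2 OR NOT (x5 AND (x5 OR x3))) AND x2 OR x2 AND NOT x3)
= NOT (x3 AND (x2 OR NOT x5) AND x2 OR x2 AND NOT x3)
= NOT (x3 AND x2 OR x2 AND NOT x3)
= NOT x2

NOT x2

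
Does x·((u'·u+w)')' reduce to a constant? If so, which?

no

x·((u'·u+w)')'
= x·(w')'
= x·w
This depends on w, x, so it is not a constant.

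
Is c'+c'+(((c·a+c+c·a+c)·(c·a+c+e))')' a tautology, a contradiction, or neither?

c'+c'+(((c·a+c+c·a+c)·(c·a+c+e))')'
= c'+c'+((c·a+c+(c·a+c)·e)')'
= c'+((c·a+c+(c·a+c)·e)')'
= c'+((c·a+c)')'
= c'+(c')'
= c'+c
= 1

tautology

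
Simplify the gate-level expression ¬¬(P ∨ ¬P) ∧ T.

T

¬¬(P ∨ ¬P) ∧ T
= (P ∨ ¬P) ∧ T
= T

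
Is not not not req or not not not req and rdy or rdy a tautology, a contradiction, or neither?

not not not req or not not not req and rdy or rdy
= not not not req or rdy   (absorption)
= not req or rdy   (double negation)
This depends on rdy, req, so it is not a constant.

neither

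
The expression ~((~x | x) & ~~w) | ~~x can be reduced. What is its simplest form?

~w | x

~((~x | x) & ~~w) | ~~x
= ~((~x | x) & ~~w) | x
= ~((~x | x) & w) | x
= ~w | x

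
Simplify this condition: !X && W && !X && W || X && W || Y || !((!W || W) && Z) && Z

!X && W && !X && W || X && W || Y || !((!W || W) && Z) && Z
= !X && W || X && W || Y || !((!W || W) && Z) && Z   — idempotence
= W || Y || !((!W || W) && Z) && Z   — distribution
= W || Y || !Z && Z   — complement / identity
= W || Y   — complement / identity

W || Y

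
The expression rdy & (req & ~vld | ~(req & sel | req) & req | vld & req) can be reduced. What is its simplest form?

rdy & req

rdy & (req & ~vld | ~(req & sel | req) & req | vld & req)
= rdy & (req & ~vld | ~req & req | vld & req)   (absorption)
= rdy & (req & ~vld | vld & req)   (complement / identity)
= rdy & req   (distribution)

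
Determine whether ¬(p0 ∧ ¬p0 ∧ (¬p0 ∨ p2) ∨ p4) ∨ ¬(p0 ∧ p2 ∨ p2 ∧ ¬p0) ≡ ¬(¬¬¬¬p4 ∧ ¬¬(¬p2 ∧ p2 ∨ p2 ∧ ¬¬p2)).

E1: ¬(p0 ∧ ¬p0 ∧ (¬p0 ∨ p2) ∨ p4) ∨ ¬(p0 ∧ p2 ∨ p2 ∧ ¬p0)
    = ¬(p0 ∧ ¬p0 ∨ p4) ∨ ¬(p0 ∧ p2 ∨ p2 ∧ ¬p0)   [absorption]
    = ¬(p0 ∧ ¬p0 ∨ p4) ∨ ¬p2   [distribution]
    = ¬p4 ∨ ¬p2   [complement / identity]
E2: ¬(¬¬¬¬p4 ∧ ¬¬(¬p2 ∧ p2 ∨ p2 ∧ ¬¬p2))
    = ¬¬¬p4 ∨ ¬(¬p2 ∧ p2 ∨ p2 ∧ ¬¬p2)   [De Morgan]
    = ¬¬¬p4 ∨ ¬(¬p2 ∧ p2 ∨ p2 ∧ p2)   [double negation]
    = ¬¬¬p4 ∨ ¬p2   [distribution]
    = ¬p4 ∨ ¬p2   [double negation]
Both reduce to ¬p4 ∨ ¬p2, so they are equivalent.

Yes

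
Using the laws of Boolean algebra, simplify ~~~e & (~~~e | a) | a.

~e | a

~~~e & (~~~e | a) | a
= ~~~e | a
= ~e | a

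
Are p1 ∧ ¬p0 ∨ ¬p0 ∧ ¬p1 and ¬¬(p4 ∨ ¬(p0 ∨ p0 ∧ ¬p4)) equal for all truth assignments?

No

E1: p1 ∧ ¬p0 ∨ ¬p0 ∧ ¬p1
    = ¬p0   (distribution)
E2: ¬¬(p4 ∨ ¬(p0 ∨ p0 ∧ ¬p4))
    = p4 ∨ ¬(p0 ∨ p0 ∧ ¬p4)   (double negation)
    = p4 ∨ ¬p0   (absorption)
These differ: at p0=1, p1=0, p4=1, E1 = 0 but E2 = 1.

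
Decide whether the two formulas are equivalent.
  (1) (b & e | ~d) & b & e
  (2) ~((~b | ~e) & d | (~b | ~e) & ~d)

E1: (b & e | ~d) & b & e
    = b & e
E2: ~((~b | ~e) & d | (~b | ~e) & ~d)
    = ~(~b | ~e)
    = b & e
Both reduce to b & e, so they are equivalent.

Yes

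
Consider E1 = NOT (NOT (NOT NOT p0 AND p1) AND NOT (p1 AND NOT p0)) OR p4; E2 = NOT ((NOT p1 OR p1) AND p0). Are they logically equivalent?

No

E1: NOT (NOT (NOT NOT p0 AND p1) AND NOT (p1 AND NOT p0)) OR p4
    = NOT (NOT (p0 AND p1) AND NOT (p1 AND NOT p0)) OR p4   (double negation)
    = p0 AND p1 OR p1 AND NOT p0 OR p4   (De Morgan)
    = p1 OR p4   (distribution)
E2: NOT ((NOT p1 OR p1) AND p0)
    = NOT p0   (complement / identity)
These differ: at p0=0, p1=0, p4=0, E1 = 0 but E2 = 1.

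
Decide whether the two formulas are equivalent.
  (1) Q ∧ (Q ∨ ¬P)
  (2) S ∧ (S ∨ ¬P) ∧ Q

No

E1: Q ∧ (Q ∨ ¬P)
    = Q   (absorption)
E2: S ∧ (S ∨ ¬P) ∧ Q
    = S ∧ Q   (absorption)
These differ: at P=0, Q=1, S=0, E1 = 1 but E2 = 0.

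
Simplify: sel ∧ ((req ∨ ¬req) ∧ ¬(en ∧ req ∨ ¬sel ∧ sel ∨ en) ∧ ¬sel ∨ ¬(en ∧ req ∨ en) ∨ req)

sel ∧ ((req ∨ ¬req) ∧ ¬(en ∧ req ∨ ¬sel ∧ sel ∨ en) ∧ ¬sel ∨ ¬(en ∧ req ∨ en) ∨ req)
= sel ∧ ((req ∨ ¬req) ∧ ¬(en ∧ req ∨ en) ∧ ¬sel ∨ ¬(en ∧ req ∨ en) ∨ req)   (complement / identity)
= sel ∧ (¬(en ∧ req ∨ en) ∧ ¬sel ∨ ¬(en ∧ req ∨ en) ∨ req)   (complement / identity)
= sel ∧ (¬(en ∧ req ∨ en) ∨ req)   (absorption)
= sel ∧ (¬en ∨ req)   (absorption)

sel ∧ (¬en ∨ req)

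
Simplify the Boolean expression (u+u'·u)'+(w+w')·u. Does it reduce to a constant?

(u+u'·u)'+(w+w')·u
= (u+u'·u)'+u   (complement / identity)
= u'+u   (complement / identity)
= 1   (complement)

1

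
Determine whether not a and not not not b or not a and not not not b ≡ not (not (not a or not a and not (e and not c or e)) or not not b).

E1: not a and not not not b or not a and not not not b
    = not a and not not not b
    = not a and not b
E2: not (not (not a or not a and not (e and not c or e)) or not not b)
    = (not a or not a and not (e and not c or e)) and not b
    = (not a or not a and not e) and not b
    = not a and not b
Both reduce to not a and not b, so they are equivalent.

Yes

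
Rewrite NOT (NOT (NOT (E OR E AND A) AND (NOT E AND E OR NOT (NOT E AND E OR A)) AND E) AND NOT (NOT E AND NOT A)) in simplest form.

NOT E AND NOT A

NOT (NOT (NOT (E OR E AND A) AND (NOT E AND E OR NOT (NOT E AND E OR A)) AND E) AND NOT (NOT E AND NOT A))
= NOT (NOT (NOT (E OR E AND A) AND NOT (NOT E AND E OR A) AND E) AND NOT (NOT E AND NOT A))
= NOT (NOT (NOT (E OR E AND A) AND NOT A AND E) AND NOT (NOT E AND NOT A))
= NOT (E OR E AND A) AND NOT A AND E OR NOT E AND NOT A
= NOT E AND NOT A AND E OR NOT E AND NOT A
= NOT E AND NOT A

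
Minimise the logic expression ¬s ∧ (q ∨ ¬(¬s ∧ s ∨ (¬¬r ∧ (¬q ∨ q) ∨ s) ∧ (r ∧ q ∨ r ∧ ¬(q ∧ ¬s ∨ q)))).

¬s ∧ (q ∨ ¬r)

¬s ∧ (q ∨ ¬(¬s ∧ s ∨ (¬¬r ∧ (¬q ∨ q) ∨ s) ∧ (r ∧ q ∨ r ∧ ¬(q ∧ ¬s ∨ q))))
= ¬s ∧ (q ∨ ¬((¬¬r ∧ (¬q ∨ q) ∨ s) ∧ (r ∧ q ∨ r ∧ ¬(q ∧ ¬s ∨ q))))
= ¬s ∧ (q ∨ ¬((¬¬r ∧ (¬q ∨ q) ∨ s) ∧ (r ∧ q ∨ r ∧ ¬q)))
= ¬s ∧ (q ∨ ¬((r ∧ (¬q ∨ q) ∨ s) ∧ (r ∧ q ∨ r ∧ ¬q)))
= ¬s ∧ (q ∨ ¬((r ∨ s) ∧ (r ∧ q ∨ r ∧ ¬q)))
= ¬s ∧ (q ∨ ¬((r ∨ s) ∧ r))
= ¬s ∧ (q ∨ ¬r)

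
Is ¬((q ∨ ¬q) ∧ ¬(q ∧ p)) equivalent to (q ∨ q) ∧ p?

Yes

E1: ¬((q ∨ ¬q) ∧ ¬(q ∧ p))
    = ¬¬(q ∧ p)   (complement / identity)
    = q ∧ p   (double negation)
E2: (q ∨ q) ∧ p
    = q ∧ p   (idempotence)
Both reduce to q ∧ p, so they are equivalent.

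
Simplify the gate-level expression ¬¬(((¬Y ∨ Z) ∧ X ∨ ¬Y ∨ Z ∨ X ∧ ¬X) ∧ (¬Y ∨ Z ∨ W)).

¬Y ∨ Z

¬¬(((¬Y ∨ Z) ∧ X ∨ ¬Y ∨ Z ∨ X ∧ ¬X) ∧ (¬Y ∨ Z ∨ W))
= ¬¬(((¬Y ∨ Z) ∧ X ∨ ¬Y ∨ Z) ∧ (¬Y ∨ Z ∨ W))   (complement / identity)
= ¬¬((¬Y ∨ Z) ∧ (¬Y ∨ Z ∨ W))   (absorption)
= (¬Y ∨ Z) ∧ (¬Y ∨ Z ∨ W)   (double negation)
= ¬Y ∨ Z   (absorption)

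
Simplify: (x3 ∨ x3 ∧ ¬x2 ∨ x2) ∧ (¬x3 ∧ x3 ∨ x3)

(x3 ∨ x3 ∧ ¬x2 ∨ x2) ∧ (¬x3 ∧ x3 ∨ x3)
= (x3 ∨ x2) ∧ (¬x3 ∧ x3 ∨ x3)   [absorption]
= (x3 ∨ x2) ∧ x3   [complement / identity]
= x3   [absorption]

x3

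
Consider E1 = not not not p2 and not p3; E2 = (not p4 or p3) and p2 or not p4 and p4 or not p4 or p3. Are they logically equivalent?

No

E1: not not not p2 and not p3
    = not p2 and not p3   — double negation
E2: (not p4 or p3) and p2 or not p4 and p4 or not p4 or p3
    = (not p4 or p3) and p2 or not p4 or p3   — complement / identity
    = not p4 or p3   — absorption
These differ: at p2=1, p3=1, p4=0, E1 = 0 but E2 = 1.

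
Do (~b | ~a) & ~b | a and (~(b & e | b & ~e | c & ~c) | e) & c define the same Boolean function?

No

E1: (~b | ~a) & ~b | a
    = ~b | a   (absorption)
E2: (~(b & e | b & ~e | c & ~c) | e) & c
    = (~(b & e | b & ~e) | e) & c   (complement / identity)
    = (~b | e) & c   (distribution)
These differ: at a=1, b=1, c=0, e=1, E1 = 1 but E2 = 0.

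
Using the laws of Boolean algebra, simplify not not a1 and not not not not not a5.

not not a1 and not not not not not a5
= not not a1 and not not not a5
= not not a1 and not a5
= a1 and not a5

a1 and not a5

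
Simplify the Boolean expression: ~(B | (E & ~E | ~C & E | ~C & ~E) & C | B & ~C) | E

~B | E

~(B | (E & ~E | ~C & E | ~C & ~E) & C | B & ~C) | E
= ~(B | (E & ~E | ~C) & C | B & ~C) | E   (distribution)
= ~(B | ~C & C | B & ~C) | E   (complement / identity)
= ~(B | B & ~C) | E   (complement / identity)
= ~B | E   (absorption)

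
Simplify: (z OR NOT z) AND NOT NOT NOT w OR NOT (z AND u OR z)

NOT w OR NOT z

(z OR NOT z) AND NOT NOT NOT w OR NOT (z AND u OR z)
= NOT NOT NOT w OR NOT (z AND u OR z)
= NOT NOT NOT w OR NOT z
= NOT w OR NOT z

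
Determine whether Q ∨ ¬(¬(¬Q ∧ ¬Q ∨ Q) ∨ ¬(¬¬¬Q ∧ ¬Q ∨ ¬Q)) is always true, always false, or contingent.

always true

Q ∨ ¬(¬(¬Q ∧ ¬Q ∨ Q) ∨ ¬(¬¬¬Q ∧ ¬Q ∨ ¬Q))
= Q ∨ ¬(¬(¬Q ∧ ¬Q ∨ Q) ∨ ¬(¬Q ∧ ¬Q ∨ ¬Q))   [double negation]
= Q ∨ (¬Q ∧ ¬Q ∨ Q) ∧ (¬Q ∧ ¬Q ∨ ¬Q)   [De Morgan]
= Q ∨ ¬Q ∧ ¬Q ∨ Q ∧ ¬Q   [distribution]
= Q ∨ ¬Q   [distribution]
= True   [complement]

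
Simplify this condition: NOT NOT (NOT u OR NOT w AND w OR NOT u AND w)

NOT u

NOT NOT (NOT u OR NOT w AND w OR NOT u AND w)
= NOT NOT (NOT u OR NOT u AND w)   (complement / identity)
= NOT NOT NOT u   (absorption)
= NOT u   (double negation)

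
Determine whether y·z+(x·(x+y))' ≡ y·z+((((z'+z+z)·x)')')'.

E1: y·z+(x·(x+y))'
    = y·z+x'   (absorption)
E2: y·z+((((z'+z+z)·x)')')'
    = y·z+((((z'+z)·x)')')'   (idempotence)
    = y·z+((z'+z)·x)'   (double negation)
    = y·z+x'   (complement / identity)
Both reduce to y·z+x', so they are equivalent.

Yes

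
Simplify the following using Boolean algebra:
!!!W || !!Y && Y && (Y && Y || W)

!!!W || !!Y && Y && (Y && Y || W)
= !W || !!Y && Y && (Y && Y || W)   — double negation
= !W || Y && Y && (Y && Y || W)   — double negation
= !W || Y && Y   — absorption
= !W || Y   — idempotence

!W || Y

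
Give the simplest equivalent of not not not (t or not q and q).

not t

not not not (t or not q and q)
= not not not t   — complement / identity
= not t   — double negation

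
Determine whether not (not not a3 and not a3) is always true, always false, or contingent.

not (not not a3 and not a3)
= not a3 or a3   [De Morgan]
= True   [complement]

always true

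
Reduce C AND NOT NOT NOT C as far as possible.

FALSE

C AND NOT NOT NOT C
= C AND NOT C
= FALSE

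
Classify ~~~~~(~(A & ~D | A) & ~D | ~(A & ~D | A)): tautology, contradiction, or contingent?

contingent

~~~~~(~(A & ~D | A) & ~D | ~(A & ~D | A))
= ~~~~~~(A & ~D | A)   [absorption]
= ~~~~~~A   [absorption]
= ~~~~A   [double negation]
= ~~A   [double negation]
= A   [double negation]
This depends on A, so it is not a constant.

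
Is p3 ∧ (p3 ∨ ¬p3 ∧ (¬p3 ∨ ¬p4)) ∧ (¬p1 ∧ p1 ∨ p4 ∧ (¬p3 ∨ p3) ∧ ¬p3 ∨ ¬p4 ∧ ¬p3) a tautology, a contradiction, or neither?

p3 ∧ (p3 ∨ ¬p3 ∧ (¬p3 ∨ ¬p4)) ∧ (¬p1 ∧ p1 ∨ p4 ∧ (¬p3 ∨ p3) ∧ ¬p3 ∨ ¬p4 ∧ ¬p3)
= p3 ∧ (p3 ∨ ¬p3 ∧ (¬p3 ∨ ¬p4)) ∧ (¬p1 ∧ p1 ∨ p4 ∧ ¬p3 ∨ ¬p4 ∧ ¬p3)   — complement / identity
= p3 ∧ (p3 ∨ ¬p3 ∧ (¬p3 ∨ ¬p4)) ∧ (¬p1 ∧ p1 ∨ ¬p3)   — distribution
= p3 ∧ (p3 ∨ ¬p3) ∧ (¬p1 ∧ p1 ∨ ¬p3)   — absorption
= p3 ∧ (¬p1 ∧ p1 ∨ ¬p3)   — complement / identity
= p3 ∧ ¬p3   — complement / identity
= False   — complement

contradiction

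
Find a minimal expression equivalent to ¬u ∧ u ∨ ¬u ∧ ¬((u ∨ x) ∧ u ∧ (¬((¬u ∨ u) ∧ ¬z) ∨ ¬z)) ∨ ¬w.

¬u ∧ u ∨ ¬u ∧ ¬((u ∨ x) ∧ u ∧ (¬((¬u ∨ u) ∧ ¬z) ∨ ¬z)) ∨ ¬w
= ¬u ∧ u ∨ ¬u ∧ ¬((u ∨ x) ∧ u ∧ (¬¬z ∨ ¬z)) ∨ ¬w   (complement / identity)
= ¬u ∧ u ∨ ¬u ∧ ¬((u ∨ x) ∧ u ∧ (z ∨ ¬z)) ∨ ¬w   (double negation)
= ¬u ∧ u ∨ ¬u ∧ ¬((u ∨ x) ∧ u) ∨ ¬w   (complement / identity)
= ¬u ∧ u ∨ ¬u ∧ ¬u ∨ ¬w   (absorption)
= ¬u ∨ ¬w   (distribution)

¬u ∨ ¬w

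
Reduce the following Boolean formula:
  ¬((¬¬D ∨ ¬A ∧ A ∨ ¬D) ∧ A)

¬((¬¬D ∨ ¬A ∧ A ∨ ¬D) ∧ A)
= ¬((D ∨ ¬A ∧ A ∨ ¬D) ∧ A)   (double negation)
= ¬((D ∨ ¬D) ∧ A)   (complement / identity)
= ¬A   (complement / identity)

¬A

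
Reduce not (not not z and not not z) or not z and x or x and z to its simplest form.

not z or x

not (not not z and not not z) or not z and x or x and z
= not not not z or not z and x or x and z   — idempotence
= not z or not z and x or x and z   — double negation
= not z or x   — distribution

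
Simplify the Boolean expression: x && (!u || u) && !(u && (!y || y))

x && !u

x && (!u || u) && !(u && (!y || y))
= x && !(u && (!y || y))   (complement / identity)
= x && !u   (complement / identity)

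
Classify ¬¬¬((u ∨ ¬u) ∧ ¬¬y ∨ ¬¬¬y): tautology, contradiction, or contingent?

contradiction

¬¬¬((u ∨ ¬u) ∧ ¬¬y ∨ ¬¬¬y)
= ¬¬¬((u ∨ ¬u) ∧ ¬¬y ∨ ¬y)   [double negation]
= ¬¬¬(¬¬y ∨ ¬y)   [complement / identity]
= ¬¬(¬y ∧ y)   [De Morgan]
= ¬y ∧ y   [double negation]
= False   [complement]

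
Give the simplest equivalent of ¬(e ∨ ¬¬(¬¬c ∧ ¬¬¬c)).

¬e

¬(e ∨ ¬¬(¬¬c ∧ ¬¬¬c))
= ¬(e ∨ ¬(¬c ∨ ¬¬c))   — De Morgan
= ¬(e ∨ c ∧ ¬c)   — De Morgan
= ¬e   — complement / identity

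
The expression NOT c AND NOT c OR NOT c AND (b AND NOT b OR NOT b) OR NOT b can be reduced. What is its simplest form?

NOT c OR NOT b

NOT c AND NOT c OR NOT c AND (b AND NOT b OR NOT b) OR NOT b
= NOT c AND NOT c OR NOT c AND NOT b OR NOT b   — complement / identity
= (NOT c OR NOT b) AND NOT c OR NOT b   — distribution
= NOT c OR NOT b   — absorption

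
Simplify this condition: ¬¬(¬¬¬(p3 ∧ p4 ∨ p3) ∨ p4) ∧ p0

¬¬(¬¬¬(p3 ∧ p4 ∨ p3) ∨ p4) ∧ p0
= ¬¬(¬¬¬p3 ∨ p4) ∧ p0   — absorption
= ¬¬(¬p3 ∨ p4) ∧ p0   — double negation
= (¬p3 ∨ p4) ∧ p0   — double negation

(¬p3 ∨ p4) ∧ p0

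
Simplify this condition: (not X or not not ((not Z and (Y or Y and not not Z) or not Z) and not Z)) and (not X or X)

not X or not Z

(not X or not not ((not Z and (Y or Y and not not Z) or not Z) and not Z)) and (not X or X)
= (not X or not not ((not Z and (Y or Y and Z) or not Z) and not Z)) and (not X or X)   — double negation
= (not X or not not ((not Z and Y or not Z) and not Z)) and (not X or X)   — absorption
= (not X or (not Z and Y or not Z) and not Z) and (not X or X)   — double negation
= not X or (not Z and Y or not Z) and not Z   — complement / identity
= not X or not Z and not Z   — absorption
= not X or not Z   — idempotence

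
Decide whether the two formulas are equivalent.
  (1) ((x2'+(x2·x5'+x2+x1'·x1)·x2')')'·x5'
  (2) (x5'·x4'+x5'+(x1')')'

No

E1: ((x2'+(x2·x5'+x2+x1'·x1)·x2')')'·x5'
    = ((x2'+(x2·x5'+x2)·x2')')'·x5'
    = ((x2'+x2·x2')')'·x5'
    = (x2'+x2·x2')·x5'
    = x2'·x5'
E2: (x5'·x4'+x5'+(x1')')'
    = (x5'+(x1')')'
    = x5·x1'
These differ: at x1=0, x2=1, x4=1, x5=1, E1 = 0 but E2 = 1.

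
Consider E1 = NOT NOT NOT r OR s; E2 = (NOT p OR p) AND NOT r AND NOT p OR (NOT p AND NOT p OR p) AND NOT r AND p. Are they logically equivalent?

E1: NOT NOT NOT r OR s
    = NOT r OR s
E2: (NOT p OR p) AND NOT r AND NOT p OR (NOT p AND NOT p OR p) AND NOT r AND p
    = (NOT p OR p) AND NOT r AND NOT p OR (NOT p OR p) AND NOT r AND p
    = (NOT p OR p) AND NOT r
    = NOT r
These differ: at p=0, r=1, s=1, E1 = 1 but E2 = 0.

No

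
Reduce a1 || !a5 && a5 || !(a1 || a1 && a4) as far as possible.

true

a1 || !a5 && a5 || !(a1 || a1 && a4)
= a1 || !(a1 || a1 && a4)   (complement / identity)
= a1 || !a1   (absorption)
= true   (complement)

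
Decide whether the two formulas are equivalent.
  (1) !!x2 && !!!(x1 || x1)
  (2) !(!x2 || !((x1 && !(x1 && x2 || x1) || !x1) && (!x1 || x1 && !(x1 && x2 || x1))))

E1: !!x2 && !!!(x1 || x1)
    = !!x2 && !!!x1
    = !!x2 && !x1
    = x2 && !x1
E2: !(!x2 || !((x1 && !(x1 && x2 || x1) || !x1) && (!x1 || x1 && !(x1 && x2 || x1))))
    = !(!x2 || !(!x1 && !x1 || x1 && !(x1 && x2 || x1)))
    = x2 && (!x1 && !x1 || x1 && !(x1 && x2 || x1))
    = x2 && (!x1 && !x1 || x1 && !x1)
    = x2 && !x1
Both reduce to x2 && !x1, so they are equivalent.

Yes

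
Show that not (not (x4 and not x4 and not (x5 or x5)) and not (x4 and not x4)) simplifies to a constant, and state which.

False

not (not (x4 and not x4 and not (x5 or x5)) and not (x4 and not x4))
= x4 and not x4 and not (x5 or x5) or x4 and not x4   — De Morgan
= x4 and not x4 and not x5 or x4 and not x4   — idempotence
= x4 and not x4   — absorption
= False   — complement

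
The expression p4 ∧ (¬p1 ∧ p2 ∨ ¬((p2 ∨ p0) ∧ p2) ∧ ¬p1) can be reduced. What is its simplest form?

p4 ∧ (¬p1 ∧ p2 ∨ ¬((p2 ∨ p0) ∧ p2) ∧ ¬p1)
= p4 ∧ (¬p1 ∧ p2 ∨ ¬p2 ∧ ¬p1)   — absorption
= p4 ∧ ¬p1   — distribution

p4 ∧ ¬p1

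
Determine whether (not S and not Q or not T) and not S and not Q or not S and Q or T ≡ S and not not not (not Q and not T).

No

E1: (not S and not Q or not T) and not S and not Q or not S and Q or T
    = not S and not Q or not S and Q or T   (absorption)
    = not S or T   (distribution)
E2: S and not not not (not Q and not T)
    = S and not (not Q and not T)   (double negation)
    = S and (Q or T)   (De Morgan)
These differ: at Q=0, S=0, T=1, E1 = 1 but E2 = 0.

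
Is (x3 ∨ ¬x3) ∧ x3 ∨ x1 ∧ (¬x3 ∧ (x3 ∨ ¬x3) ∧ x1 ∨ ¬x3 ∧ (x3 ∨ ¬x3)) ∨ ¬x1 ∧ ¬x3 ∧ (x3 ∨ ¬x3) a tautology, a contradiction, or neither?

(x3 ∨ ¬x3) ∧ x3 ∨ x1 ∧ (¬x3 ∧ (x3 ∨ ¬x3) ∧ x1 ∨ ¬x3 ∧ (x3 ∨ ¬x3)) ∨ ¬x1 ∧ ¬x3 ∧ (x3 ∨ ¬x3)
= (x3 ∨ ¬x3) ∧ x3 ∨ x1 ∧ ¬x3 ∧ (x3 ∨ ¬x3) ∨ ¬x1 ∧ ¬x3 ∧ (x3 ∨ ¬x3)   [absorption]
= (x3 ∨ ¬x3) ∧ x3 ∨ ¬x3 ∧ (x3 ∨ ¬x3)   [distribution]
= x3 ∨ ¬x3   [distribution]
= True   [complement]

tautology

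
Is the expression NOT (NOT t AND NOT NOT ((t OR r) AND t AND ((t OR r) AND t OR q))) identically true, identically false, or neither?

NOT (NOT t AND NOT NOT ((t OR r) AND t AND ((t OR r) AND t OR q)))
= NOT (NOT t AND NOT NOT ((t OR r) AND t))   (absorption)
= t OR NOT ((t OR r) AND t)   (De Morgan)
= t OR NOT t   (absorption)
= TRUE   (complement)

identically true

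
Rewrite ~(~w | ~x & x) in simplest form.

w

~(~w | ~x & x)
= ~~w   [complement / identity]
= w   [double negation]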